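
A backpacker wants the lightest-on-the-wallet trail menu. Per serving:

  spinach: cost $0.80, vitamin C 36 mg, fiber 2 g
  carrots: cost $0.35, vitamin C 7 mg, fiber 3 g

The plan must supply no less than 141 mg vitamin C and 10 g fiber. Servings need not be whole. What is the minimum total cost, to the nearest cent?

spinach only: max(141/36, 10/2) = 5 servings → $4.00.
carrots only: max(141/7, 10/3) = 20.14 servings → $7.05.
spinach + carrots with both tight: 3.755 servings and 0.8298 servings → $3.29.
So the least-cost plan costs $3.29.

$3.29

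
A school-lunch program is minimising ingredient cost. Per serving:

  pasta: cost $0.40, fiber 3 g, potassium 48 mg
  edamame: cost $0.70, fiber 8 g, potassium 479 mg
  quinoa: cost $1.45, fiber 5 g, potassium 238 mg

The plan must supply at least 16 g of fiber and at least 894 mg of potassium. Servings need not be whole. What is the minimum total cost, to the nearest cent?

$1.40

With two linear requirements the optimum uses one or two foods; enumerate the corners.
pasta only: max(16/3, 894/48) = 18.62 servings → $7.45.
edamame only: max(16/8, 894/479) = 2 servings → $1.40.
quinoa only: max(16/5, 894/238) = 3.756 servings → $5.45.
pasta + edamame with both tight: 0.4862 servings and 1.818 servings → $1.47.
pasta + quinoa: the both-tight solution has a negative serving — not a feasible corner.
edamame + quinoa with both tight: 1.348 servings and 1.043 servings → $2.46.
The minimum over all feasible corners is $1.40.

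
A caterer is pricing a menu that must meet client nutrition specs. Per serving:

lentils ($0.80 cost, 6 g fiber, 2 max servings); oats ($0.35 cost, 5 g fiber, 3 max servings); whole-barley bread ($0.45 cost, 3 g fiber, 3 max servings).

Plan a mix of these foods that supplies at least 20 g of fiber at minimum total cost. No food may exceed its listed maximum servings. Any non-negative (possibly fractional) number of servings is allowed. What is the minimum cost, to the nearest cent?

$1.72

Cost per g of fiber: oats $0.0700, lentils $0.1333, whole-barley bread $0.1500.
Take 3 servings of oats: +15.0 g fiber for $1.05 (total $1.05, still need 5.0 g).
Take 0.8333 servings of lentils: +5.0 g fiber for $0.67 (total $1.72, still need 0.0 g).
Filling from the cheapest source first is optimal under one linear minimum: $1.72.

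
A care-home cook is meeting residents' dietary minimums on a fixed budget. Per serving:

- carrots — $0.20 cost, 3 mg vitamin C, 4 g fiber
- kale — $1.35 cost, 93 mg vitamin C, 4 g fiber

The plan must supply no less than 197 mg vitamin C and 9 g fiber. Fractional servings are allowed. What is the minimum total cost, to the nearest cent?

carrots only: max(197/3, 9/4) = 65.67 servings → $13.13.
kale only: max(197/93, 9/4) = 2.25 servings → $3.04.
carrots + kale with both tight: 0.1361 servings and 2.114 servings → $2.88.
The minimum over all feasible corners is $2.88.

$2.88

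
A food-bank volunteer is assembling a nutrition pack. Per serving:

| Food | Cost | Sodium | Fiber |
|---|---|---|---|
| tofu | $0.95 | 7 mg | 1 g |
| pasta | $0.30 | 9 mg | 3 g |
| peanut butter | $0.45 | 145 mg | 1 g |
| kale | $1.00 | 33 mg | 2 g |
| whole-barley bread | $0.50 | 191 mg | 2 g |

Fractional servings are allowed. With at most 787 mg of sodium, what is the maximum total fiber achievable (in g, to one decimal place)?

Fiber per mg sodium: pasta 0.3333, tofu 0.1429, kale 0.06061, whole-barley bread 0.01047, peanut butter 0.006897.
With no serving limits, spend the whole sodium allowance on pasta: 787 mg / 9 mg × 3 g = 262.3 g.

262.3 g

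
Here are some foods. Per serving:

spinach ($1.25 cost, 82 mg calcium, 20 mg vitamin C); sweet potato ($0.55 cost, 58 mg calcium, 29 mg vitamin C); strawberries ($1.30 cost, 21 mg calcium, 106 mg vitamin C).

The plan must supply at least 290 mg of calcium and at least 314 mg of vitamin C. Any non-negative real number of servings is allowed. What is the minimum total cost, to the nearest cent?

The cheapest plan sits at a corner of the feasible region — with two constraints it uses at most two foods.
spinach only: max(290/82, 314/20) = 15.7 servings → $19.62.
sweet potato only: max(290/58, 314/29) = 10.83 servings → $5.96.
strawberries only: max(290/21, 314/106) = 13.81 servings → $17.95.
spinach + sweet potato: intersection lies outside the first quadrant.
spinach + strawberries with both tight: 2.919 servings and 2.412 servings → $6.78.
sweet potato + strawberries with both tight: 4.359 servings and 1.77 servings → $4.70.
Cheapest feasible corner: $4.70.

$4.70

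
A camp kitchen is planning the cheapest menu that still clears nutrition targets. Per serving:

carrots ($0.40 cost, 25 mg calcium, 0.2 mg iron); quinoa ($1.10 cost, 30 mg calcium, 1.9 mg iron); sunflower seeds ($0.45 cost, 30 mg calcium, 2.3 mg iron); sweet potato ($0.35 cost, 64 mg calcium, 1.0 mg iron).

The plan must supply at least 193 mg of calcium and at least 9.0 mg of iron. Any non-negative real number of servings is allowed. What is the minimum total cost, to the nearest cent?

$1.99

Compare the cost at each extreme point of the feasible region.
carrots only: max(193/25, 9.0/0.2) = 45 servings → $18.00.
quinoa only: max(193/30, 9.0/1.9) = 6.433 servings → $7.08.
sunflower seeds only: max(193/30, 9.0/2.3) = 6.433 servings → $2.90.
sweet potato only: max(193/64, 9.0/1.0) = 9 servings → $3.15.
carrots + quinoa with both tight: 2.33 servings and 4.492 servings → $5.87.
carrots + sunflower seeds with both tight: 3.377 servings and 3.619 servings → $2.98.
carrots + sweet potato: intersection lies outside the first quadrant.
quinoa + sunflower seeds: intersection lies outside the first quadrant.
quinoa + sweet potato with both tight: 4.181 servings and 1.056 servings → $4.97.
sunflower seeds + sweet potato with both tight: 3.268 servings and 1.484 servings → $1.99.
Cheapest feasible corner: $1.99.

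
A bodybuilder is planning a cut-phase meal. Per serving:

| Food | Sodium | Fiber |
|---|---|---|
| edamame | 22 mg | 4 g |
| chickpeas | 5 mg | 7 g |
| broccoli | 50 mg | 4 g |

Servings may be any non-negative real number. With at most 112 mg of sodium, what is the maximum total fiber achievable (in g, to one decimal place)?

156.8 g

Fiber per mg sodium: chickpeas 1.4, edamame 0.1818, broccoli 0.08.
With no serving limits, spend the whole sodium allowance on chickpeas: 112 mg / 5 mg × 7 g = 156.8 g.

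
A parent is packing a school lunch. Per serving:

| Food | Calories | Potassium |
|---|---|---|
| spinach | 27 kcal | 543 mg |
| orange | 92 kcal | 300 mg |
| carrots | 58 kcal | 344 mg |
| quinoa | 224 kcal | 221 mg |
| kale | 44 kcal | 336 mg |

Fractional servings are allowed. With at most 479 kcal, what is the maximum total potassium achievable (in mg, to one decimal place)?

9633.2 mg

Potassium per kcal: spinach 20.11, kale 7.636, carrots 5.931, orange 3.261, quinoa 0.9866.
With no serving limits, spend the whole calories allowance on spinach: 479 kcal / 27 kcal × 543 mg = 9633.2 mg.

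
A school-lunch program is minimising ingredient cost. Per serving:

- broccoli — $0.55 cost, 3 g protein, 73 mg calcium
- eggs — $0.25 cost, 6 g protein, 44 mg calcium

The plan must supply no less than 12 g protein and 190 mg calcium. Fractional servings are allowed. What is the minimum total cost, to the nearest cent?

This is a tiny linear program; its minimum lies at a vertex of the feasible set. List the vertices and price them.
broccoli only: max(12/3, 190/73) = 4 servings → $2.20.
eggs only: max(12/6, 190/44) = 4.318 servings → $1.08.
broccoli + eggs with both tight: 2 servings and 1 serving → $1.35.
Cheapest feasible corner: $1.08.

$1.08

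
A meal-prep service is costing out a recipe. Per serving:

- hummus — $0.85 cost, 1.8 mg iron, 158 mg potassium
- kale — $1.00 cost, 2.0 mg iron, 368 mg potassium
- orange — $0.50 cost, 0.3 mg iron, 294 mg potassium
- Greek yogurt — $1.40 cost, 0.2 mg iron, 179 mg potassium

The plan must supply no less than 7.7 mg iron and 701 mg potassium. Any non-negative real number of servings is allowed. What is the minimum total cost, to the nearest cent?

For a min-cost LP with two ≥-constraints, a basic feasible solution has at most two positive variables.
hummus only: max(7.7/1.8, 701/158) = 4.437 servings → $3.77.
kale only: max(7.7/2.0, 701/368) = 3.85 servings → $3.85.
orange only: max(7.7/0.3, 701/294) = 25.67 servings → $12.83.
Greek yogurt only: max(7.7/0.2, 701/179) = 38.5 servings → $53.90.
hummus + kale with both tight: 4.133 servings and 0.1305 servings → $3.64.
hummus + orange with both tight: 4.262 servings and 0.09381 servings → $3.67.
hummus + Greek yogurt with both tight: 4.26 servings and 0.1555 servings → $3.84.
kale + orange with both targets exact would need a negative amount; discard.
kale + Greek yogurt: the both-tight solution has a negative serving — not a feasible corner.
orange + Greek yogurt: the both-tight solution has a negative serving — not a feasible corner.
Cheapest feasible corner: $3.64.

$3.64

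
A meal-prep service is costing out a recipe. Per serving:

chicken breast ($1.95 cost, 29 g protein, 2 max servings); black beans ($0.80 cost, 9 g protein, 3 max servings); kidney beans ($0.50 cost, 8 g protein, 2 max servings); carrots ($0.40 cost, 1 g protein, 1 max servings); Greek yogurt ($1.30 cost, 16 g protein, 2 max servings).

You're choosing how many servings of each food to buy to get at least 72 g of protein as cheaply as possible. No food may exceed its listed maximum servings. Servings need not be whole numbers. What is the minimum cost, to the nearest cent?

Cost per g of protein: kidney beans $0.0625, chicken breast $0.0672, Greek yogurt $0.0813, black beans $0.0889, carrots $0.4000.
Take 2 servings of kidney beans: +16.0 g protein for $1.00 (total $1.00, still need 56.0 g).
Take 1.931 servings of chicken breast: +56.0 g protein for $3.77 (total $4.77, still need 0.0 g).
Greedy by cheapest-per-g is optimal for a single linear constraint, so the minimum cost is $4.77.

$4.77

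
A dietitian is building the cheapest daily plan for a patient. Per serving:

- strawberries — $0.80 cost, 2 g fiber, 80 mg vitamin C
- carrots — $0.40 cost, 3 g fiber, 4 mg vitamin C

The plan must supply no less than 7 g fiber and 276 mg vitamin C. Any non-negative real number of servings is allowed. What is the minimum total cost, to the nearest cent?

A basic optimal solution has at most two foods positive. Try each food alone and each pair with both targets met exactly.
strawberries only: max(7/2, 276/80) = 3.5 servings → $2.80.
carrots only: max(7/3, 276/4) = 69 servings → $27.60.
strawberries + carrots with both tight: 3.448 servings and 0.03448 servings → $2.77.
The minimum over all feasible corners is $2.77.

$2.77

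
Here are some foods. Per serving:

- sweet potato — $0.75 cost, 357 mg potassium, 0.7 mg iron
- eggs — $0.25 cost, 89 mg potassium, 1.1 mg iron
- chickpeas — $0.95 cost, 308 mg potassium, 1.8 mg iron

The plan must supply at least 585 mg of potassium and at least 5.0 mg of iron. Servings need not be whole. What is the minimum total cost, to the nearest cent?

$1.49

sweet potato only: max(585/357, 5.0/0.7) = 7.143 servings → $5.36.
eggs only: max(585/89, 5.0/1.1) = 6.573 servings → $1.64.
chickpeas only: max(585/308, 5.0/1.8) = 2.778 servings → $2.64.
sweet potato + eggs with both tight: 0.6008 servings and 4.163 servings → $1.49.
sweet potato + chickpeas: intersection lies outside the first quadrant.
eggs + chickpeas with both tight: 2.727 servings and 1.111 servings → $1.74.
Cheapest feasible corner: $1.49.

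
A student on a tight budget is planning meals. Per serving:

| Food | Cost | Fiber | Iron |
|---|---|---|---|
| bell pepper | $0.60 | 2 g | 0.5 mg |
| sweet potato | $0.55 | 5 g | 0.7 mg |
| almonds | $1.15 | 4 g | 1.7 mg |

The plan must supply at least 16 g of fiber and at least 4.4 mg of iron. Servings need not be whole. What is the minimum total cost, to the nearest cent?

With two linear requirements the optimum uses one or two foods; enumerate the corners.
bell pepper only: max(16/2, 4.4/0.5) = 8.8 servings → $5.28.
sweet potato only: max(16/5, 4.4/0.7) = 6.286 servings → $3.46.
almonds only: max(16/4, 4.4/1.7) = 4 servings → $4.60.
bell pepper + sweet potato: intersection lies outside the first quadrant.
bell pepper + almonds with both tight: 6.857 servings and 0.5714 servings → $4.77.
sweet potato + almonds with both tight: 1.684 servings and 1.895 servings → $3.11.
Cheapest feasible corner: $3.11.

$3.11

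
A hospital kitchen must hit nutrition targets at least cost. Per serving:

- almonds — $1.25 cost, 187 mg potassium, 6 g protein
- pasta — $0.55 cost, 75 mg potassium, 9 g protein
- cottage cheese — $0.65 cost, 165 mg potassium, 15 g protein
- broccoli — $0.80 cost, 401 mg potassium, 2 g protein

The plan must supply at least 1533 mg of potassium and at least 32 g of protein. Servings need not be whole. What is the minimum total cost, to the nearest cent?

$3.61

A basic optimal solution has at most two foods positive. Try each food alone and each pair with both targets met exactly.
almonds only: max(1533/187, 32/6) = 8.198 servings → $10.25.
pasta only: max(1533/75, 32/9) = 20.44 servings → $11.24.
cottage cheese only: max(1533/165, 32/15) = 9.291 servings → $6.04.
broccoli only: max(1533/401, 32/2) = 16 servings → $12.80.
almonds + pasta: intersection lies outside the first quadrant.
almonds + cottage cheese with both targets exact would need a negative amount; discard.
almonds + broccoli with both tight: 4.806 servings and 1.582 servings → $7.27.
pasta + cottage cheese: intersection lies outside the first quadrant.
pasta + broccoli with both tight: 2.823 servings and 3.295 servings → $4.19.
cottage cheese + broccoli with both tight: 1.718 servings and 3.116 servings → $3.61.
The minimum over all feasible corners is $3.61.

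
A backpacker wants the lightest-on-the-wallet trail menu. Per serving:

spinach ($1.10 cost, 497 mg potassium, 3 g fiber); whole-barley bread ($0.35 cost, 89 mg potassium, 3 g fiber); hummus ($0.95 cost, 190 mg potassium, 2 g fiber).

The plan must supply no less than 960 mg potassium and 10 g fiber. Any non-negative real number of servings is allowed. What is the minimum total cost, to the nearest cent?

spinach only: max(960/497, 10/3) = 3.333 servings → $3.67.
whole-barley bread only: max(960/89, 10/3) = 10.79 servings → $3.78.
hummus only: max(960/190, 10/2) = 5.053 servings → $4.80.
spinach + whole-barley bread with both tight: 1.626 servings and 1.708 servings → $2.39.
spinach + hummus with both tight: 0.04717 servings and 4.929 servings → $4.73.
whole-barley bread + hummus with both targets exact would need a negative amount; discard.
Cheapest feasible corner: $2.39.

$2.39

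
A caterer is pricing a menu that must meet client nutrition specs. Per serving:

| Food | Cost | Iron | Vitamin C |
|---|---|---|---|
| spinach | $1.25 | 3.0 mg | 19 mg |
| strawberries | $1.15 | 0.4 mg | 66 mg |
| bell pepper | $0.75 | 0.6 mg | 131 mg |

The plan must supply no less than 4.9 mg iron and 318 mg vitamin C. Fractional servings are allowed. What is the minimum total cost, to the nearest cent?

Minimising a linear cost over {iron ≥ 4.9, vitamin C ≥ 318, servings ≥ 0} — the optimum is at a vertex, using one or two foods.
spinach only: max(4.9/3.0, 318/19) = 16.74 servings → $20.92.
strawberries only: max(4.9/0.4, 318/66) = 12.25 servings → $14.09.
bell pepper only: max(4.9/0.6, 318/131) = 8.167 servings → $6.12.
spinach + strawberries with both tight: 1.03 servings and 4.522 servings → $6.49.
spinach + bell pepper with both tight: 1.182 servings and 2.256 servings → $3.17.
strawberries + bell pepper with both targets exact would need a negative amount; discard.
Cheapest feasible corner: $3.17.

$3.17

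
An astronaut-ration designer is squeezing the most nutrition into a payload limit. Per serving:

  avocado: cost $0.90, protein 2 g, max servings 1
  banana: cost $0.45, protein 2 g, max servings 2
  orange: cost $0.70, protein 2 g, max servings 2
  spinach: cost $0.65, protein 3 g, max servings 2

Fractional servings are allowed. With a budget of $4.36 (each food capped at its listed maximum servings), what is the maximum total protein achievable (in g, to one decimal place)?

Protein per dollar: spinach 4.615, banana 4.444, orange 2.857, avocado 2.222.
Take 2 servings of spinach: spends $1.30, +6.0 g protein (running total 6.0 g).
Take 2 servings of banana: spends $0.90, +4.0 g protein (running total 10.0 g).
Take 2 servings of orange: spends $1.40, +4.0 g protein (running total 14.0 g).
Take 0.8444 servings of avocado: spends $0.76, +1.7 g protein (running total 15.7 g).
Filling greedily by protein-per-dollar is optimal for one linear limit, giving 15.7 g.

15.7 g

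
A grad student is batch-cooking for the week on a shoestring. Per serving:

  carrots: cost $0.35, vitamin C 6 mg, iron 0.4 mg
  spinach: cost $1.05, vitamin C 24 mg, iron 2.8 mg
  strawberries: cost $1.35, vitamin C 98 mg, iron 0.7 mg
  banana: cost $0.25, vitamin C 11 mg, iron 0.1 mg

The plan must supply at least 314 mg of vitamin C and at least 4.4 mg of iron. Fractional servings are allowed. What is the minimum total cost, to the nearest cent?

Compare the cost at each extreme point of the feasible region.
carrots only: max(314/6, 4.4/0.4) = 52.33 servings → $18.32.
spinach only: max(314/24, 4.4/2.8) = 13.08 servings → $13.74.
strawberries only: max(314/98, 4.4/0.7) = 6.286 servings → $8.49.
banana only: max(314/11, 4.4/0.1) = 44 servings → $11.00.
carrots + spinach: the both-tight solution has a negative serving — not a feasible corner.
carrots + strawberries with both tight: 6.04 servings and 2.834 servings → $5.94.
carrots + banana with both tight: 4.474 servings and 26.11 servings → $8.09.
spinach + strawberries with both tight: 0.8207 servings and 3.003 servings → $4.92.
spinach + banana with both tight: 0.5986 servings and 27.24 servings → $7.44.
strawberries + banana with both targets exact would need a negative amount; discard.
The minimum over all feasible corners is $4.92.

$4.92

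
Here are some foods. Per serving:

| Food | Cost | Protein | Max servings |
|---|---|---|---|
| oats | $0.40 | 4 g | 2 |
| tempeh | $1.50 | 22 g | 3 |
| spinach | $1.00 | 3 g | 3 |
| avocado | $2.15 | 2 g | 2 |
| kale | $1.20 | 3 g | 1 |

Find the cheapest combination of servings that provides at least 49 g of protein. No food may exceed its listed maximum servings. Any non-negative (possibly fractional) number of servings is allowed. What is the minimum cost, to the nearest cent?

$3.34

Cost per g of protein: tempeh $0.0682, oats $0.1000, spinach $0.3333, kale $0.4000, avocado $1.0750.
Take 2.227 servings of tempeh: +49.0 g protein for $3.34 (total $3.34, still need 0.0 g).
Filling from the cheapest source first is optimal under one linear minimum: $3.34.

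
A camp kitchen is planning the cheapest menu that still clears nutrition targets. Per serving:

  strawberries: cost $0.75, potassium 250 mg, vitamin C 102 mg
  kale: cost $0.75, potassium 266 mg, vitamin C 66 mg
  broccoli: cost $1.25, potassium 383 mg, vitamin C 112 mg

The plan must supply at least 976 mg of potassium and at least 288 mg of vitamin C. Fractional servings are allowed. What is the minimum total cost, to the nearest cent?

This is a tiny linear program; its minimum lies at a vertex of the feasible set. List the vertices and price them.
strawberries only: max(976/250, 288/102) = 3.904 servings → $2.93.
kale only: max(976/266, 288/66) = 4.364 servings → $3.27.
broccoli only: max(976/383, 288/112) = 2.571 servings → $3.21.
strawberries + kale with both tight: 1.147 servings and 2.591 servings → $2.80.
strawberries + broccoli with both tight: 0.08964 servings and 2.49 servings → $3.18.
kale + broccoli: the both-tight solution has a negative serving — not a feasible corner.
Cheapest feasible corner: $2.80.

$2.80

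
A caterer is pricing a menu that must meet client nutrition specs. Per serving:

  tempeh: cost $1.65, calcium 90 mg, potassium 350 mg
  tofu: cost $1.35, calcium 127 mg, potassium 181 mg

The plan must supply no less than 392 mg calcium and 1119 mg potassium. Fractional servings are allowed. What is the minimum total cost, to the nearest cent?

tempeh only: max(392/90, 1119/350) = 4.356 servings → $7.19.
tofu only: max(392/127, 1119/181) = 6.182 servings → $8.35.
tempeh + tofu with both tight: 2.527 servings and 1.296 servings → $5.92.
So the least-cost plan costs $5.92.

$5.92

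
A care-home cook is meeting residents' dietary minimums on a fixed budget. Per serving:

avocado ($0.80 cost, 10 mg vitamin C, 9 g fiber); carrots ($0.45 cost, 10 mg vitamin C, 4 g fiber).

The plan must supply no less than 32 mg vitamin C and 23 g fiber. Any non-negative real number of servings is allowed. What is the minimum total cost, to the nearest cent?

avocado only: max(32/10, 23/9) = 3.2 servings → $2.56.
carrots only: max(32/10, 23/4) = 5.75 servings → $2.59.
avocado + carrots with both tight: 2.04 servings and 1.16 servings → $2.15.
Cheapest feasible corner: $2.15.

$2.15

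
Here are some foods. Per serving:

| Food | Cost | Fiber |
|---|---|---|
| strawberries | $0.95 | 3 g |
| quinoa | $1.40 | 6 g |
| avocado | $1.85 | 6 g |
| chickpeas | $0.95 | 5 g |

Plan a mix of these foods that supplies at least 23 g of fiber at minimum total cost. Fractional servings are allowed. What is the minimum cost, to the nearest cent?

$4.37

Cost per g of fiber: chickpeas $0.1900, quinoa $0.2333, avocado $0.3083, strawberries $0.3167.
With no serving limits, use only chickpeas: 23 g / 5 g = 4.6 servings × $0.95 = $4.37.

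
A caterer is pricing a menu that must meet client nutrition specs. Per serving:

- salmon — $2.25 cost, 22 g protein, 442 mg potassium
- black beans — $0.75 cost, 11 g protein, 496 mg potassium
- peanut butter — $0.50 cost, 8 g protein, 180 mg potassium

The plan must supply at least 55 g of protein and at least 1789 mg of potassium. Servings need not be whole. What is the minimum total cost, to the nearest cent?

$3.58

An LP optimum is at a vertex; with two nutrient constraints at most two foods are used. Check each candidate.
salmon only: max(55/22, 1789/442) = 4.048 servings → $9.11.
black beans only: max(55/11, 1789/496) = 5 servings → $3.75.
peanut butter only: max(55/8, 1789/180) = 9.939 servings → $4.97.
salmon + black beans with both tight: 1.256 servings and 2.487 servings → $4.69.
salmon + peanut butter: the both-tight solution has a negative serving — not a feasible corner.
black beans + peanut butter with both tight: 2.219 servings and 3.823 servings → $3.58.
Cheapest feasible corner: $3.58.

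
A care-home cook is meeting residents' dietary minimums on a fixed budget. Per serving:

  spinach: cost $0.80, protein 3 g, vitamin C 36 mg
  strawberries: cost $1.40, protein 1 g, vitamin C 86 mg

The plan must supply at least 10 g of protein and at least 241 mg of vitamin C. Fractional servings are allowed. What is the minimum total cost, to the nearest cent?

$4.52

Two binding constraints pin down two serving amounts, so the optimal mix uses at most two foods. The candidates are each food alone (scaled to the tighter of protein/vitamin C) and each pair with both constraints tight.
spinach only: max(10/3, 241/36) = 6.694 servings → $5.36.
strawberries only: max(10/1, 241/86) = 10 servings → $14.00.
spinach + strawberries with both tight: 2.788 servings and 1.635 servings → $4.52.
Cheapest feasible corner: $4.52.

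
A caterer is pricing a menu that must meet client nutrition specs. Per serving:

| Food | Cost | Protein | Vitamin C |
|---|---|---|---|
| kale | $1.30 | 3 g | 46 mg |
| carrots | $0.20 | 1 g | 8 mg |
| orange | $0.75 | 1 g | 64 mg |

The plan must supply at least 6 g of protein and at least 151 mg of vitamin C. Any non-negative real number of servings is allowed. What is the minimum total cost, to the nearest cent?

$2.21

Two binding constraints pin down two serving amounts, so the optimal mix uses at most two foods. The candidates are each food alone (scaled to the tighter of protein/vitamin C) and each pair with both constraints tight.
kale only: max(6/3, 151/46) = 3.283 servings → $4.27.
carrots only: max(6/1, 151/8) = 18.88 servings → $3.77.
orange only: max(6/1, 151/64) = 6 servings → $4.50.
kale + carrots with both targets exact would need a negative amount; discard.
kale + orange with both tight: 1.596 servings and 1.212 servings → $2.98.
carrots + orange with both tight: 4.161 servings and 1.839 servings → $2.21.
So the least-cost plan costs $2.21.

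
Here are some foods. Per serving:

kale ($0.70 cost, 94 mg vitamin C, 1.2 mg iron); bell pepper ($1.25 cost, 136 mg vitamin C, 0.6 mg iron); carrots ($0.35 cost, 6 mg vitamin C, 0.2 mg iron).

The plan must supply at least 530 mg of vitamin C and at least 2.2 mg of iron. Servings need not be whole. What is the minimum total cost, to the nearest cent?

At the optimum either one food covers both requirements or two foods hit both targets exactly; no other combination can be cheaper.
kale only: max(530/94, 2.2/1.2) = 5.638 servings → $3.95.
bell pepper only: max(530/136, 2.2/0.6) = 3.897 servings → $4.87.
carrots only: max(530/6, 2.2/0.2) = 88.33 servings → $30.92.
kale + bell pepper: intersection lies outside the first quadrant.
kale + carrots with both targets exact would need a negative amount; discard.
bell pepper + carrots: the both-tight solution has a negative serving — not a feasible corner.
Cheapest feasible corner: $3.95.

$3.95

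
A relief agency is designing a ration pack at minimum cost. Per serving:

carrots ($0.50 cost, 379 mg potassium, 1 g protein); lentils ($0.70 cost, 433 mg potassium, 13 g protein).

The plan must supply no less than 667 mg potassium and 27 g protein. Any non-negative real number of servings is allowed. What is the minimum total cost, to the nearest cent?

The cheapest plan sits at a corner of the feasible region — with two constraints it uses at most two foods.
carrots only: max(667/379, 27/1) = 27 servings → $13.50.
lentils only: max(667/433, 27/13) = 2.077 servings → $1.45.
carrots + lentils: intersection lies outside the first quadrant.
Cheapest feasible corner: $1.45.

$1.45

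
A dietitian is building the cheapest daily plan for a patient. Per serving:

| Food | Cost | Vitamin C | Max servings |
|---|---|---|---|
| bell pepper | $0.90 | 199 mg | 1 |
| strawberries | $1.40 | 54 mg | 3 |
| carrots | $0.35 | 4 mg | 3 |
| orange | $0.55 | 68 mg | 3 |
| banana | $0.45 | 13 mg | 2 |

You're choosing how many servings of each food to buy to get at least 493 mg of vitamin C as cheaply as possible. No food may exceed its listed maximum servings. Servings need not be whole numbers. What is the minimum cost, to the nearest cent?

$4.88

Cost per mg of vitamin C: bell pepper $0.0045, orange $0.0081, strawberries $0.0259, banana $0.0346, carrots $0.0875.
Take 1 serving of bell pepper: +199.0 mg vitamin C for $0.90 (total $0.90, still need 294.0 mg).
Take 3 servings of orange: +204.0 mg vitamin C for $1.65 (total $2.55, still need 90.0 mg).
Take 1.667 servings of strawberries: +90.0 mg vitamin C for $2.33 (total $4.88, still need 0.0 mg).
Filling from the cheapest source first is optimal under one linear minimum: $4.88.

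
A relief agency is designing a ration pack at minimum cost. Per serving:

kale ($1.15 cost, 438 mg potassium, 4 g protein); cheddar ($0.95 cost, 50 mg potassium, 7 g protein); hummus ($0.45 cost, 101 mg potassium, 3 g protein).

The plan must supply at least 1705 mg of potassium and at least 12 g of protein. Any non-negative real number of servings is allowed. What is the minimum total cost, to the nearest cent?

$4.48

A basic optimal solution has at most two foods positive. Try each food alone and each pair with both targets met exactly.
kale only: max(1705/438, 12/4) = 3.893 servings → $4.48.
cheddar only: max(1705/50, 12/7) = 34.1 servings → $32.40.
hummus only: max(1705/101, 12/3) = 16.88 servings → $7.60.
kale + cheddar: intersection lies outside the first quadrant.
kale + hummus: the both-tight solution has a negative serving — not a feasible corner.
cheddar + hummus: intersection lies outside the first quadrant.
So the least-cost plan costs $4.48.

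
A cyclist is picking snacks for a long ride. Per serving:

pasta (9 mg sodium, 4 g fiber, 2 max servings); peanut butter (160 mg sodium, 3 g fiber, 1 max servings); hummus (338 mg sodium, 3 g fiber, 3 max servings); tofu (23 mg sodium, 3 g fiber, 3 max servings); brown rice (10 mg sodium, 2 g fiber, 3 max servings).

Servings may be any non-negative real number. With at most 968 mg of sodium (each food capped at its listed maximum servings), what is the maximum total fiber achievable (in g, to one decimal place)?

32.1 g

Fiber per mg sodium: pasta 0.4444, brown rice 0.2, tofu 0.1304, peanut butter 0.01875, hummus 0.008876.
Take 2 servings of pasta: uses 18 mg sodium, +8.0 g fiber (running total 8.0 g).
Take 3 servings of brown rice: uses 30 mg sodium, +6.0 g fiber (running total 14.0 g).
Take 3 servings of tofu: uses 69 mg sodium, +9.0 g fiber (running total 23.0 g).
Take 1 serving of peanut butter: uses 160 mg sodium, +3.0 g fiber (running total 26.0 g).
Take 2.044 servings of hummus: uses 691 mg sodium, +6.1 g fiber (running total 32.1 g).
Greedy by best ratio exhausts the sodium allowance optimally: 32.1 g.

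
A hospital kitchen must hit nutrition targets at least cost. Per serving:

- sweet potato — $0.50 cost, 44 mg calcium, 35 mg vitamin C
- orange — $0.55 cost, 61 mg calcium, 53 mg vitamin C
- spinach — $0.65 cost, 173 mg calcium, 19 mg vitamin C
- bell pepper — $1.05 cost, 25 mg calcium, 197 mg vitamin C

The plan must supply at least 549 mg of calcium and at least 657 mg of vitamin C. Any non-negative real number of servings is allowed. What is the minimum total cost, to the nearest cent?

sweet potato only: max(549/44, 657/35) = 18.77 servings → $9.39.
orange only: max(549/61, 657/53) = 12.4 servings → $6.82.
spinach only: max(549/173, 657/19) = 34.58 servings → $22.48.
bell pepper only: max(549/25, 657/197) = 21.96 servings → $23.06.
sweet potato + orange with both targets exact would need a negative amount; discard.
sweet potato + spinach with both targets exact would need a negative amount; discard.
sweet potato + bell pepper with both tight: 11.77 servings and 1.244 servings → $7.19.
orange + spinach with both targets exact would need a negative amount; discard.
orange + bell pepper with both tight: 8.579 servings and 1.027 servings → $5.80.
spinach + bell pepper with both tight: 2.73 servings and 3.072 servings → $5.00.
Cheapest feasible corner: $5.00.

$5.00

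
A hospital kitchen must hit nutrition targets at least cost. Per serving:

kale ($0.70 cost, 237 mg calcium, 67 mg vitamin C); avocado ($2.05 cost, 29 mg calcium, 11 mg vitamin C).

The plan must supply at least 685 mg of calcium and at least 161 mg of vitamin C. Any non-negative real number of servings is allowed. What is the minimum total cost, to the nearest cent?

$2.02

kale only: max(685/237, 161/67) = 2.89 servings → $2.02.
avocado only: max(685/29, 161/11) = 23.62 servings → $48.42.
kale + avocado: the both-tight solution has a negative serving — not a feasible corner.
Cheapest feasible corner: $2.02.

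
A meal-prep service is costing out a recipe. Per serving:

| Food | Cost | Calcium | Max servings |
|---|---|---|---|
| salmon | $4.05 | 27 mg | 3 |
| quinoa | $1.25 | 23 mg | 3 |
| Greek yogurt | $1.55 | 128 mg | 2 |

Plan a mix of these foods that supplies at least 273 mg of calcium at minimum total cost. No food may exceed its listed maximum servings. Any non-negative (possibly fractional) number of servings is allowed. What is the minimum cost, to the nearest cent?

$4.02

Cost per mg of calcium: Greek yogurt $0.0121, quinoa $0.0543, salmon $0.1500.
Take 2 servings of Greek yogurt: +256.0 mg calcium for $3.10 (total $3.10, still need 17.0 mg).
Take 0.7391 servings of quinoa: +17.0 mg calcium for $0.92 (total $4.02, still need 0.0 mg).
Greedy by cheapest-per-mg is optimal for a single linear constraint, so the minimum cost is $4.02.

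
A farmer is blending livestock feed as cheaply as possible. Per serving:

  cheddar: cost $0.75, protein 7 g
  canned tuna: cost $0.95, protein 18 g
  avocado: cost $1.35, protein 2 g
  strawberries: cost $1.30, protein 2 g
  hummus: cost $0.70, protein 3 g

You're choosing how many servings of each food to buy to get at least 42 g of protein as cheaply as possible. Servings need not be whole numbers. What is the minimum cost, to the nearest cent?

$2.22

Cost per g of protein: canned tuna $0.0528, cheddar $0.1071, hummus $0.2333, strawberries $0.6500, avocado $0.6750.
With no serving limits, use only canned tuna: 42 g / 18 g = 2.333 servings × $0.95 = $2.22.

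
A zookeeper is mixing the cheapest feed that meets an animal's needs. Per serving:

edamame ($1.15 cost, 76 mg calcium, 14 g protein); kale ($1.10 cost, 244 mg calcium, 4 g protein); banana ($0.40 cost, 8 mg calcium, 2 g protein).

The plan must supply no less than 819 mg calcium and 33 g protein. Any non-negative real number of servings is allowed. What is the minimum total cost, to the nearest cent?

Two binding constraints pin down two serving amounts, so the optimal mix uses at most two foods. The candidates are each food alone (scaled to the tighter of calcium/protein) and each pair with both constraints tight.
edamame only: max(819/76, 33/14) = 10.78 servings → $12.39.
kale only: max(819/244, 33/4) = 8.25 servings → $9.07.
banana only: max(819/8, 33/2) = 102.4 servings → $40.95.
edamame + kale with both tight: 1.535 servings and 2.879 servings → $4.93.
edamame + banana with both targets exact would need a negative amount; discard.
kale + banana with both tight: 3.013 servings and 10.47 servings → $7.50.
The minimum over all feasible corners is $4.93.

$4.93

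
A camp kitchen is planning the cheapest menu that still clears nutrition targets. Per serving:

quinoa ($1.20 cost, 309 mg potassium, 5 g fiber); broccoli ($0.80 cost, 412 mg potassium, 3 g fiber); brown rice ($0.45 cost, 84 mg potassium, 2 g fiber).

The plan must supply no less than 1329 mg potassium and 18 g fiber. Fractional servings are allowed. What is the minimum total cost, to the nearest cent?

An LP optimum is at a vertex; with two nutrient constraints at most two foods are used. Check each candidate.
quinoa only: max(1329/309, 18/5) = 4.301 servings → $5.16.
broccoli only: max(1329/412, 18/3) = 6 servings → $4.80.
brown rice only: max(1329/84, 18/2) = 15.82 servings → $7.12.
quinoa + broccoli with both tight: 3.026 servings and 0.9559 servings → $4.40.
quinoa + brown rice: the both-tight solution has a negative serving — not a feasible corner.
broccoli + brown rice with both tight: 2.003 servings and 5.995 servings → $4.30.
So the least-cost plan costs $4.30.

$4.30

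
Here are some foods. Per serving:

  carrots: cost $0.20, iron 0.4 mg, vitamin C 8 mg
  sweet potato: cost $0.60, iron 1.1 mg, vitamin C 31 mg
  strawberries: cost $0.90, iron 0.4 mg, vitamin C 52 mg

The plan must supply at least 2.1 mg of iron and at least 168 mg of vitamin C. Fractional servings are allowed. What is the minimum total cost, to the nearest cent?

$2.97

A basic optimal solution has at most two foods positive. Try each food alone and each pair with both targets met exactly.
carrots only: max(2.1/0.4, 168/8) = 21 servings → $4.20.
sweet potato only: max(2.1/1.1, 168/31) = 5.419 servings → $3.25.
strawberries only: max(2.1/0.4, 168/52) = 5.25 servings → $4.72.
carrots + sweet potato with both targets exact would need a negative amount; discard.
carrots + strawberries with both tight: 2.386 servings and 2.864 servings → $3.05.
sweet potato + strawberries with both tight: 0.9375 servings and 2.672 servings → $2.97.
Cheapest feasible corner: $2.97.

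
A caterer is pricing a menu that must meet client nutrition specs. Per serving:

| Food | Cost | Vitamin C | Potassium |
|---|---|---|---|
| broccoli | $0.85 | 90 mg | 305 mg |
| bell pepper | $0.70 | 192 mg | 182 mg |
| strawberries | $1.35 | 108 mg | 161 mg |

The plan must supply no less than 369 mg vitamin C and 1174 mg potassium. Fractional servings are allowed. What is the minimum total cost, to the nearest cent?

For a min-cost LP with two ≥-constraints, a basic feasible solution has at most two positive variables.
broccoli only: max(369/90, 1174/305) = 4.1 servings → $3.48.
bell pepper only: max(369/192, 1174/182) = 6.451 servings → $4.52.
strawberries only: max(369/108, 1174/161) = 7.292 servings → $9.84.
broccoli + bell pepper with both tight: 3.752 servings and 0.1632 servings → $3.30.
broccoli + strawberries with both tight: 3.652 servings and 0.3732 servings → $3.61.
bell pepper + strawberries: intersection lies outside the first quadrant.
The minimum over all feasible corners is $3.30.

$3.30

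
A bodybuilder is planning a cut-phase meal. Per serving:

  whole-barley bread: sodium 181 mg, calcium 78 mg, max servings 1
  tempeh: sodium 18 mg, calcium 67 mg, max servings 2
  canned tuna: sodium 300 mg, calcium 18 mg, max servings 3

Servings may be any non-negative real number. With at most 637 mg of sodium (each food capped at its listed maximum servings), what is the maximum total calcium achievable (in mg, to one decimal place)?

Calcium per mg sodium: tempeh 3.722, whole-barley bread 0.4309, canned tuna 0.06.
Take 2 servings of tempeh: uses 36 mg sodium, +134.0 mg calcium (running total 134.0 mg).
Take 1 serving of whole-barley bread: uses 181 mg sodium, +78.0 mg calcium (running total 212.0 mg).
Take 1.4 servings of canned tuna: uses 420 mg sodium, +25.2 mg calcium (running total 237.2 mg).
Filling greedily by calcium-per-mg sodium is optimal for one linear limit, giving 237.2 mg.

237.2 mg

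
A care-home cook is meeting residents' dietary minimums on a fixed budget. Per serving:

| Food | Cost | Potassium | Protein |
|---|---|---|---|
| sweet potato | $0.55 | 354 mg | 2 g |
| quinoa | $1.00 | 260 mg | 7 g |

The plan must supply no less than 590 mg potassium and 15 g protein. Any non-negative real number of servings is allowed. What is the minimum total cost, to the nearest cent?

$2.17

An LP optimum is at a vertex; with two nutrient constraints at most two foods are used. Check each candidate.
sweet potato only: max(590/354, 15/2) = 7.5 servings → $4.12.
quinoa only: max(590/260, 15/7) = 2.269 servings → $2.27.
sweet potato + quinoa with both tight: 0.1175 servings and 2.109 servings → $2.17.
So the least-cost plan costs $2.17.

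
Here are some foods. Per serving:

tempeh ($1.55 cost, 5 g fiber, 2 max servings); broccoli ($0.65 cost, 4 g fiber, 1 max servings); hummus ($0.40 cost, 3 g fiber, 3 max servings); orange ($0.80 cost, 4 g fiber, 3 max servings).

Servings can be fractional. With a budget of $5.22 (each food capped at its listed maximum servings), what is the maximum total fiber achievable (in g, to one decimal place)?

28.1 g

Fiber per dollar: hummus 7.5, broccoli 6.154, orange 5, tempeh 3.226.
Take 3 servings of hummus: spends $1.20, +9.0 g fiber (running total 9.0 g).
Take 1 serving of broccoli: spends $0.65, +4.0 g fiber (running total 13.0 g).
Take 3 servings of orange: spends $2.40, +12.0 g fiber (running total 25.0 g).
Take 0.6258 servings of tempeh: spends $0.97, +3.1 g fiber (running total 28.1 g).
Greedy by best ratio exhausts the cost allowance optimally: 28.1 g.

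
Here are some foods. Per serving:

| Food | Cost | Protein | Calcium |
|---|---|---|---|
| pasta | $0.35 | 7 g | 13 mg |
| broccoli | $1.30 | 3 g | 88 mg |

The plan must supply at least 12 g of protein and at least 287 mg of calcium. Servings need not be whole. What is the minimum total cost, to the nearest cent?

$4.29

The cheapest plan sits at a corner of the feasible region — with two constraints it uses at most two foods.
pasta only: max(12/7, 287/13) = 22.08 servings → $7.73.
broccoli only: max(12/3, 287/88) = 4 servings → $5.20.
pasta + broccoli with both tight: 0.338 servings and 3.211 servings → $4.29.
So the least-cost plan costs $4.29.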